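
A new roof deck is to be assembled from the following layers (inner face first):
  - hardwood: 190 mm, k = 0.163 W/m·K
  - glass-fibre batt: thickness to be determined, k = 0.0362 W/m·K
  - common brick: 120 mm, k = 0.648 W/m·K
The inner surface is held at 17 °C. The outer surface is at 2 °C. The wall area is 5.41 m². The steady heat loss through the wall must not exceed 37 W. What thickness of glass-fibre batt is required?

L ≈ 30.5 mm

Treating each layer as a thermal resistance in series:
R_hardwood = L/(kA) = 0.19/(0.163×5.41) = 0.2155 K/W
R_common brick = L/(kA) = 0.12/(0.648×5.41) = 0.03423 K/W
Sum of the known resistances R_other = 0.2497 K/W
Required total resistance R_tot = ΔT/Q_allow = 15/37 = 0.4054 K/W
R_glass-fibre batt = R_tot − R_other = 0.1557 K/W
L = R·k·A = 0.1557×0.0362×5.41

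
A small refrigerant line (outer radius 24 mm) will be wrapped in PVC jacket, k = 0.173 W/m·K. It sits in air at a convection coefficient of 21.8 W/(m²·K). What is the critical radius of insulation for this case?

r_cr ≈ 7.94 mm

For a cylinder r_cr = k/h = 0.173/21.8
r_cr = 7.94 mm; since the bare radius (24 mm) is above r_cr, any added insulation will reduce heat loss.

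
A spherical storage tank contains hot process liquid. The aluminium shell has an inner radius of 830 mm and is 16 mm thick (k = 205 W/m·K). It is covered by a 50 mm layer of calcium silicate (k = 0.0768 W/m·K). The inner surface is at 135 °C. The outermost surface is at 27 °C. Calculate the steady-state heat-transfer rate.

Q ≈ 1580 W

For a spherical shell R = (1/r₁ − 1/r₂)/(4πk); film R = 1/(h·4πr²). In series:
R_aluminium shell = (1/0.83 − 1/0.846)/(4π×205) = 8.845×10^-6 K/W
R_calcium silicate = (1/0.846 − 1/0.896)/(4π×0.0768) = 0.06835 K/W
R_total = 0.06836 K/W
Q = ΔT/R_total = 108/0.06836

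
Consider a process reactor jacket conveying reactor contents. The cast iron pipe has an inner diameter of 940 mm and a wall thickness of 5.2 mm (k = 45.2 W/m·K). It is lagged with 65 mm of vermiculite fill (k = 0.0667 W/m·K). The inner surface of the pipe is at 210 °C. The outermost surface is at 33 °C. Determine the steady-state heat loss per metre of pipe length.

For a radial system each layer contributes R = ln(r_out/r_in)/(2πkL); films add R = 1/(hA).
R_cast iron pipe wall = ln(475.2/470)/(2π×45.2×1) = 3.874×10^-5 K/W
R_vermiculite fill = ln(540.2/475.2)/(2π×0.0667×1) = 0.3059 K/W
R_total = 0.3059 K/W
Q = ΔT/R_total = 177/0.3059

q′ ≈ 579 W/m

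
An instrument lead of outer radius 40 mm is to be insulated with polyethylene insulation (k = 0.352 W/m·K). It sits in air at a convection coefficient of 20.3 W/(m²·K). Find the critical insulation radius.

For a cylinder r_cr = k/h = 0.352/20.3
r_cr = 17.3 mm; since the bare radius (40 mm) is above r_cr, any added insulation will reduce heat loss.

r_cr ≈ 17.3 mm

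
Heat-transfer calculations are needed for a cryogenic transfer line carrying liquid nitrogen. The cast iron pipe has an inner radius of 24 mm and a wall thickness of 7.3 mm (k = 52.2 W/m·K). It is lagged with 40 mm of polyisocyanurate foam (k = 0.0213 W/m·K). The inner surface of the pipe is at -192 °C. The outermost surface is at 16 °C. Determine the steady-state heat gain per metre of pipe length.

Cylindrical conduction, so R = ln(r₂/r₁)/(2πkL) per layer, in series:
R_cast iron pipe wall = ln(31.3/24)/(2π×52.2×1) = 8.097×10^-4 K/W
R_polyisocyanurate foam = ln(71.3/31.3)/(2π×0.0213×1) = 6.152 K/W
R_total = 6.152 K/W
Q = ΔT/R_total = 208/6.152

q′ ≈ 33.8 W/m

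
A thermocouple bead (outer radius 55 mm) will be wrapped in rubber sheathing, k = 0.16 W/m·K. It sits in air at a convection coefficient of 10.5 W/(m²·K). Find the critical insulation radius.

For a sphere r_cr = 2k/h = 2×0.16/10.5
r_cr = 30.5 mm; since the bare radius (55 mm) is above r_cr, any added insulation will reduce heat loss.

r_cr ≈ 30.5 mm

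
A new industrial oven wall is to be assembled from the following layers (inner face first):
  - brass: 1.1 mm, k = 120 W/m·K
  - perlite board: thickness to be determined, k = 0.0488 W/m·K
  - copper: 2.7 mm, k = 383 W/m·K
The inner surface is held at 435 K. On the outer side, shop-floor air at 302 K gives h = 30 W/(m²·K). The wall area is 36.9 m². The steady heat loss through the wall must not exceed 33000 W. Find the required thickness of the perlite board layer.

Series thermal resistances:
R_brass = L/(kA) = 0.0011/(120×36.9) = 2.484×10^-7 K/W
R_copper = L/(kA) = 0.0027/(383×36.9) = 1.91×10^-7 K/W
R_outer film = 1/(h_o·A) = 1/(30×36.9) = 9.033×10^-4 K/W
Sum of the known resistances R_other = 9.038×10^-4 K/W
Required total resistance R_tot = ΔT/Q_allow = 133/33000 = 0.00403 K/W
R_perlite board = R_tot − R_other = 0.003127 K/W
L = R·k·A = 0.003127×0.0488×36.9

L ≈ 5.63 mm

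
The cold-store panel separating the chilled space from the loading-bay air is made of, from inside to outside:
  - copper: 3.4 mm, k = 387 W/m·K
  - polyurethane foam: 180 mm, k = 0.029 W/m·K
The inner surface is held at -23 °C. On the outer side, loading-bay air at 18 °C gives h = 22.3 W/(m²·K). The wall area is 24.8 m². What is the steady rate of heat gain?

Treating each layer as a thermal resistance in series:
R_copper = L/(kA) = 0.0034/(387×24.8) = 3.543×10^-7 K/W
R_polyurethane foam = L/(kA) = 0.18/(0.029×24.8) = 0.2503 K/W
R_outer film = 1/(h_o·A) = 1/(22.3×24.8) = 0.001808 K/W
R_total = 0.2521 K/W
Q = ΔT / R_total = 41 / 0.2521

Q ≈ 163 W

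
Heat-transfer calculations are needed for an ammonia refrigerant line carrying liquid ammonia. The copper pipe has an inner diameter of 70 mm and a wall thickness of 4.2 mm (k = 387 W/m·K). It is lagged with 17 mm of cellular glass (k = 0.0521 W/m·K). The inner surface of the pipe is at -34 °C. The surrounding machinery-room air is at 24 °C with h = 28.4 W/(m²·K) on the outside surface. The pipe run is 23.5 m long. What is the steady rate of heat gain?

Q ≈ 1140 W

For a radial system each layer contributes R = ln(r_out/r_in)/(2πkL); films add R = 1/(hA).
R_copper pipe wall = ln(39.2/35)/(2π×387×23.5) = 1.983×10^-6 K/W
R_cellular glass = ln(56.2/39.2)/(2π×0.0521×23.5) = 0.04683 K/W
R_outer film = 1/(h_o·2πr_oL) = 1/(28.4×2π×0.0562×23.5) = 0.004243 K/W
R_total = 0.05107 K/W
Q = ΔT/R_total = 58/0.05107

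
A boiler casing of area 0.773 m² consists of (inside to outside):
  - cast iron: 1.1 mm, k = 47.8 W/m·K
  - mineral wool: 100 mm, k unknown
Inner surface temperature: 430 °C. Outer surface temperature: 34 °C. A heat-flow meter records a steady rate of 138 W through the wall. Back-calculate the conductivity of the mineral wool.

k ≈ 0.0451 W/(m·K)

Series thermal resistances:
R_cast iron = L/(kA) = 0.0011/(47.8×0.773) = 2.977×10^-5 K/W
Sum of known resistances R_other = 2.977×10^-5 K/W
Total R = ΔT/Q = 396/138 = 2.87 K/W
R_mineral wool = R_total − R_other = 2.87 K/W
k = L/(R·A) = 0.1/(2.87×0.773)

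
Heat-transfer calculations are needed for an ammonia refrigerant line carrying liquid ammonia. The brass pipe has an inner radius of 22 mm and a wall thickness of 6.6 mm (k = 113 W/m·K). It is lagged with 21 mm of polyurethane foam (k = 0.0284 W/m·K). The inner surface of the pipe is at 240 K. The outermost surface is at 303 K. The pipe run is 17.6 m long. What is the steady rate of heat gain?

Q ≈ 359 W

Per-layer cylindrical resistances, series-summed:
R_brass pipe wall = ln(28.6/22)/(2π×113×17.6) = 2.1×10^-5 K/W
R_polyurethane foam = ln(49.6/28.6)/(2π×0.0284×17.6) = 0.1753 K/W
R_total = 0.1753 K/W
Q = ΔT/R_total = 63/0.1753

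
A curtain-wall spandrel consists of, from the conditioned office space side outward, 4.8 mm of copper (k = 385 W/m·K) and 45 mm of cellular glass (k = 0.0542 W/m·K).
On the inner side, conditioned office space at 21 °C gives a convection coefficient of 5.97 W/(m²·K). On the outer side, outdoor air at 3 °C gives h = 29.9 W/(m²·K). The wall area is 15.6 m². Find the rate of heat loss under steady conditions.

Series thermal resistances:
R_inner film = 1/(h_i·A) = 1/(5.97×15.6) = 0.01074 K/W
R_copper = L/(kA) = 0.0048/(385×15.6) = 7.992×10^-7 K/W
R_cellular glass = L/(kA) = 0.045/(0.0542×15.6) = 0.05322 K/W
R_outer film = 1/(h_o·A) = 1/(29.9×15.6) = 0.002144 K/W
R_total = 0.0661 K/W
Q = ΔT / R_total = 18 / 0.0661

Q ≈ 272 W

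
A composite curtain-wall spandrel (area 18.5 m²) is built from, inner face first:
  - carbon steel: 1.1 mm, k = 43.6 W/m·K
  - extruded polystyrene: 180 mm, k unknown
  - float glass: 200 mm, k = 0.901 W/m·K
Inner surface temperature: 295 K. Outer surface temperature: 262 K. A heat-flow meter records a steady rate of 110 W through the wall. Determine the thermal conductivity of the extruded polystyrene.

k ≈ 0.0338 W/(m·K)

Model the wall as resistances in series:
R_carbon steel = L/(kA) = 0.0011/(43.6×18.5) = 1.364×10^-6 K/W
R_float glass = L/(kA) = 0.2/(0.901×18.5) = 0.012 K/W
Sum of known resistances R_other = 0.012 K/W
Total R = ΔT/Q = 33/110 = 0.3 K/W
R_extruded polystyrene = R_total − R_other = 0.288 K/W
k = L/(R·A) = 0.18/(0.288×18.5)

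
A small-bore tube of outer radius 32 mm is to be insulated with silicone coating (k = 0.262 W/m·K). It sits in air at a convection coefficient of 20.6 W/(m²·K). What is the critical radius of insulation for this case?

r_cr ≈ 12.7 mm

For a cylinder r_cr = k/h = 0.262/20.6
r_cr = 12.7 mm; since the bare radius (32 mm) is above r_cr, any added insulation will reduce heat loss.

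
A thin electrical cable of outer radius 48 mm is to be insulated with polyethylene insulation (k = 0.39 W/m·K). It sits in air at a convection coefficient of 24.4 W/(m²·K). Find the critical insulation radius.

r_cr ≈ 16 mm

For a cylinder r_cr = k/h = 0.39/24.4
r_cr = 16 mm; since the bare radius (48 mm) is above r_cr, any added insulation will reduce heat loss.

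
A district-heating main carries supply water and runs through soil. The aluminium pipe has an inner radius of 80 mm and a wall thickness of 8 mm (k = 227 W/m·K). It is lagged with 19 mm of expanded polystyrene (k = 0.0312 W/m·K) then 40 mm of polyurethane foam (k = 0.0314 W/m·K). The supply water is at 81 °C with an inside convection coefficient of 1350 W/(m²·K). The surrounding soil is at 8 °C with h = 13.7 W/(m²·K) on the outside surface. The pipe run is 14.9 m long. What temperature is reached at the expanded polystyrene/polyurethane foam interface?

For a radial system each layer contributes R = ln(r_out/r_in)/(2πkL); films add R = 1/(hA).
R_inner film = 1/(h_i·2πr₁L) = 1/(1350×2π×0.08×14.9) = 9.89×10^-5 K/W
R_aluminium pipe wall = ln(88/80)/(2π×227×14.9) = 4.485×10^-6 K/W
R_expanded polystyrene = ln(107/88)/(2π×0.0312×14.9) = 0.06693 K/W
R_polyurethane foam = ln(147/107)/(2π×0.0314×14.9) = 0.108 K/W
R_outer film = 1/(h_o·2πr_oL) = 1/(13.7×2π×0.147×14.9) = 0.005304 K/W
R_total = 0.1804 K/W
Q = ΔT/R_total = 73/0.1804
Q = 405 W
T_interface = T_inner − Q·ΣR(inner→interface) = 81 − 405×0.06703

T ≈ 53.9 °C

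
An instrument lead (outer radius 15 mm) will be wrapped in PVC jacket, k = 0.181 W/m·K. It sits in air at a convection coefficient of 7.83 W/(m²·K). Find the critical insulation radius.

For a cylinder r_cr = k/h = 0.181/7.83
r_cr = 23.1 mm; since the bare radius (15 mm) is below r_cr, adding a thin layer of insulation will *increase* heat loss.

r_cr ≈ 23.1 mm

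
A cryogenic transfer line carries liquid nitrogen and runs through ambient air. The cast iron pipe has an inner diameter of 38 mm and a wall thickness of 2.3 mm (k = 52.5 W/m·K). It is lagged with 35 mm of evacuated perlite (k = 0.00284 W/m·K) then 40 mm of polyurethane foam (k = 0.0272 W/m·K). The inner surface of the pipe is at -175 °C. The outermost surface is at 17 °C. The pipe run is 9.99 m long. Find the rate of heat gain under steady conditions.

Q ≈ 33.3 W

Cylindrical conduction, so R = ln(r₂/r₁)/(2πkL) per layer, in series:
R_cast iron pipe wall = ln(21.3/19)/(2π×52.5×9.99) = 3.468×10^-5 K/W
R_evacuated perlite = ln(56.3/21.3)/(2π×0.00284×9.99) = 5.453 K/W
R_polyurethane foam = ln(96.3/56.3)/(2π×0.0272×9.99) = 0.3144 K/W
R_total = 5.767 K/W
Q = ΔT/R_total = 192/5.767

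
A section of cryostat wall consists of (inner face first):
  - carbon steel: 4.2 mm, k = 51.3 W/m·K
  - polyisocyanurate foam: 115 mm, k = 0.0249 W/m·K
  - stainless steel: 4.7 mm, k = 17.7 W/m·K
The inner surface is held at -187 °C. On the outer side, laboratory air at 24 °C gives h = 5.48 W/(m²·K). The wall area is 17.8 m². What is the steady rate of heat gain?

Series thermal resistances:
R_carbon steel = L/(kA) = 0.0042/(51.3×17.8) = 4.6×10^-6 K/W
R_polyisocyanurate foam = L/(kA) = 0.115/(0.0249×17.8) = 0.2595 K/W
R_stainless steel = L/(kA) = 0.0047/(17.7×17.8) = 1.492×10^-5 K/W
R_outer film = 1/(h_o·A) = 1/(5.48×17.8) = 0.01025 K/W
R_total = 0.2697 K/W
Q = ΔT / R_total = 211 / 0.2697

Q ≈ 782 W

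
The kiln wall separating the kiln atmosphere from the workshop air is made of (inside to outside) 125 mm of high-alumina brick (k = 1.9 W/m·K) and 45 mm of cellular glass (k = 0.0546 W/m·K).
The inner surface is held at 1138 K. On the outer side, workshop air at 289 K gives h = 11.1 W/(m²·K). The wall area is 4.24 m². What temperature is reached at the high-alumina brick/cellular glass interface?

T ≈ 1080 K

Treating each layer as a thermal resistance in series:
R_high-alumina brick = L/(kA) = 0.125/(1.9×4.24) = 0.01552 K/W
R_cellular glass = L/(kA) = 0.045/(0.0546×4.24) = 0.1944 K/W
R_outer film = 1/(h_o·A) = 1/(11.1×4.24) = 0.02125 K/W
R_total = 0.2311 K/W;  Q = ΔT/R_total = 849/0.2311 = 3673 W
T_interface = T_inner − Q·ΣR(inner→interface) = 1138 − 3670×0.01552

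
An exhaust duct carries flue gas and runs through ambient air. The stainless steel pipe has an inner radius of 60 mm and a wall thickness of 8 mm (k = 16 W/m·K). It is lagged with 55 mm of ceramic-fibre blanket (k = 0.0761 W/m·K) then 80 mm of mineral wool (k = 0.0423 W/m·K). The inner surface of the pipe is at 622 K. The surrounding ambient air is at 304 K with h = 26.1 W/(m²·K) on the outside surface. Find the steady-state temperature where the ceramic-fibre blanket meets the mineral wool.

T ≈ 497 K

For a radial system each layer contributes R = ln(r_out/r_in)/(2πkL); films add R = 1/(hA).
R_stainless steel pipe wall = ln(68/60)/(2π×16×1) = 0.001245 K/W
R_ceramic-fibre blanket = ln(123/68)/(2π×0.0761×1) = 1.24 K/W
R_mineral wool = ln(203/123)/(2π×0.0423×1) = 1.885 K/W
R_outer film = 1/(h_o·2πr_oL) = 1/(26.1×2π×0.203×1) = 0.03004 K/W
R_total = 3.156 K/W
Q = ΔT/R_total = 318/3.156
Q = 101 W/m
T_interface = T_inner − Q·ΣR(inner→interface) = 622 − 101×1.241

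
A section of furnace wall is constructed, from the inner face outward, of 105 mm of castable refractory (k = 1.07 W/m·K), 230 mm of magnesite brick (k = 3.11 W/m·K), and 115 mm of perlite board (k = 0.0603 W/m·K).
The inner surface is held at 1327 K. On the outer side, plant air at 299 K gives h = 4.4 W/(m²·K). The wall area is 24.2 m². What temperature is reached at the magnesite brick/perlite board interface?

T ≈ 1250 K

Model the wall as resistances in series:
R_castable refractory = L/(kA) = 0.105/(1.07×24.2) = 0.004055 K/W
R_magnesite brick = L/(kA) = 0.23/(3.11×24.2) = 0.003056 K/W
R_perlite board = L/(kA) = 0.115/(0.0603×24.2) = 0.07881 K/W
R_outer film = 1/(h_o·A) = 1/(4.4×24.2) = 0.009391 K/W
R_total = 0.09531 K/W;  Q = ΔT/R_total = 1028/0.09531 = 10790 W
T_interface = T_inner − Q·ΣR(inner→interface) = 1327 − 10800×0.007111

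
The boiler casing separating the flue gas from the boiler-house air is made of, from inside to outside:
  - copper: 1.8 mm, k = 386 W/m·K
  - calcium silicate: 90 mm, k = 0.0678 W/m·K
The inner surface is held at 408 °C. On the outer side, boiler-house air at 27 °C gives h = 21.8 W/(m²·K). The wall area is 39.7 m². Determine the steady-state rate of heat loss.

Q ≈ 11000 W

Treating each layer as a thermal resistance in series:
R_copper = L/(kA) = 0.0018/(386×39.7) = 1.175×10^-7 K/W
R_calcium silicate = L/(kA) = 0.09/(0.0678×39.7) = 0.03344 K/W
R_outer film = 1/(h_o·A) = 1/(21.8×39.7) = 0.001155 K/W
R_total = 0.03459 K/W
Q = ΔT / R_total = 381 / 0.03459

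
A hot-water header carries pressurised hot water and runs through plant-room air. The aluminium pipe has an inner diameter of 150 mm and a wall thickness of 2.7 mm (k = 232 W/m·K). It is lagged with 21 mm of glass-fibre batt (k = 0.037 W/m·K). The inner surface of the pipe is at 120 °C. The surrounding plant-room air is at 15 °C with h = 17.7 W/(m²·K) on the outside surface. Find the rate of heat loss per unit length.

Treating each annulus and film as a series resistance:
R_aluminium pipe wall = ln(77.7/75)/(2π×232×1) = 2.426×10^-5 K/W
R_glass-fibre batt = ln(98.7/77.7)/(2π×0.037×1) = 1.029 K/W
R_outer film = 1/(h_o·2πr_oL) = 1/(17.7×2π×0.0987×1) = 0.0911 K/W
R_total = 1.12 K/W
Q = ΔT/R_total = 105/1.12

q′ ≈ 93.7 W/m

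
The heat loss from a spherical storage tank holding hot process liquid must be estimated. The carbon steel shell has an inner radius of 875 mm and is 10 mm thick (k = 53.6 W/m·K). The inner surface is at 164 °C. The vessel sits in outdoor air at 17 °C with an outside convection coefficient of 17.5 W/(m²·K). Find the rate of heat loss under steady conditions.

Each spherical layer contributes R = (1/r_i − 1/r_o)/(4πk):
R_carbon steel shell = (1/0.875 − 1/0.885)/(4π×53.6) = 1.917×10^-5 K/W
R_outer film = 1/(h·4πr_o²) = 1/(17.5×4π×0.885²) = 0.005806 K/W
R_total = 0.005825 K/W
Q = ΔT/R_total = 147/0.005825

Q ≈ 25200 W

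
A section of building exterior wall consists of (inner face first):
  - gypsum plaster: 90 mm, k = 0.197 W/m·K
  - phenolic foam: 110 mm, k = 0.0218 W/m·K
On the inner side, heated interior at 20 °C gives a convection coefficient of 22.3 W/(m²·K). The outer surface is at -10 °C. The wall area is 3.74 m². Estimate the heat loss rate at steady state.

Q ≈ 20.2 W

Series thermal resistances:
R_inner film = 1/(h_i·A) = 1/(22.3×3.74) = 0.01199 K/W
R_gypsum plaster = L/(kA) = 0.09/(0.197×3.74) = 0.1222 K/W
R_phenolic foam = L/(kA) = 0.11/(0.0218×3.74) = 1.349 K/W
R_total = 1.483 K/W
Q = ΔT / R_total = 30 / 1.483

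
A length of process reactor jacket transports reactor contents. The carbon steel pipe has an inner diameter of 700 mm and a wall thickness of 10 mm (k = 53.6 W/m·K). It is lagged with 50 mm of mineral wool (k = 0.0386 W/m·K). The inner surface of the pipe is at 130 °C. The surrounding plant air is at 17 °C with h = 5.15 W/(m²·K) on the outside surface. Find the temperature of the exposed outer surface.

For a radial system each layer contributes R = ln(r_out/r_in)/(2πkL); films add R = 1/(hA).
R_carbon steel pipe wall = ln(360/350)/(2π×53.6×1) = 8.365×10^-5 K/W
R_mineral wool = ln(410/360)/(2π×0.0386×1) = 0.5362 K/W
R_outer film = 1/(h_o·2πr_oL) = 1/(5.15×2π×0.41×1) = 0.07538 K/W
R_total = 0.6117 K/W
Q = ΔT/R_total = 113/0.6117
Q = 185 W/m
T_interface = T_inner − Q·ΣR(inner→interface) = 130 − 185×0.5363

T ≈ 30.9 °C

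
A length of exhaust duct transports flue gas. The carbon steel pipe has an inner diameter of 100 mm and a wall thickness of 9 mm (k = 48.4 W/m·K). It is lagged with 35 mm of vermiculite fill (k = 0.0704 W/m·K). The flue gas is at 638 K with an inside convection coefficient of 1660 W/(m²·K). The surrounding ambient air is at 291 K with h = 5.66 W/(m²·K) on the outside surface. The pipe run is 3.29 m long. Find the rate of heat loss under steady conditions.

Q ≈ 843 W

Per-layer cylindrical resistances, series-summed:
R_inner film = 1/(h_i·2πr₁L) = 1/(1660×2π×0.05×3.29) = 5.828×10^-4 K/W
R_carbon steel pipe wall = ln(59/50)/(2π×48.4×3.29) = 1.654×10^-4 K/W
R_vermiculite fill = ln(94/59)/(2π×0.0704×3.29) = 0.32 K/W
R_outer film = 1/(h_o·2πr_oL) = 1/(5.66×2π×0.094×3.29) = 0.09092 K/W
R_total = 0.4117 K/W
Q = ΔT/R_total = 347/0.4117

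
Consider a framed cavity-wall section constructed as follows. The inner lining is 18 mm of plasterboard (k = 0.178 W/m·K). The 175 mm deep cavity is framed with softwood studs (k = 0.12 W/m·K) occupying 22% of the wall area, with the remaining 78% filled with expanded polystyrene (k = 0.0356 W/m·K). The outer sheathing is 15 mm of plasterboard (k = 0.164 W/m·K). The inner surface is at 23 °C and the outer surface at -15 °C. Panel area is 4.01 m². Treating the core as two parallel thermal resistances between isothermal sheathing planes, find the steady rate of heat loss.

Q ≈ 44.5 W

Sheathing layers in series; stud and cavity paths in parallel between them.
R_inner = 0.018/(0.178×4.01) = 0.02522 K/W
R_stud  = 0.175/(0.12×0.22×4.01) = 1.653 K/W
R_cav   = 0.175/(0.0356×0.78×4.01) = 1.572 K/W
1/R_core = 1/R_stud + 1/R_cav → R_core = 0.8057 K/W
R_outer = 0.015/(0.164×4.01) = 0.02281 K/W
R_total = 0.8537 K/W
Q = ΔT/R_total = 38/0.8537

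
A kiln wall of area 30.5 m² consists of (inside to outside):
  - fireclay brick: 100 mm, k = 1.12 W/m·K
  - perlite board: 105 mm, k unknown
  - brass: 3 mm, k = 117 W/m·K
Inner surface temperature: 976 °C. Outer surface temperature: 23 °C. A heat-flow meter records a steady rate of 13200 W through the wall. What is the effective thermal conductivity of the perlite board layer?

k ≈ 0.0497 W/(m·K)

Series thermal resistances:
R_fireclay brick = L/(kA) = 0.1/(1.12×30.5) = 0.002927 K/W
R_brass = L/(kA) = 0.003/(117×30.5) = 8.407×10^-7 K/W
Sum of known resistances R_other = 0.002928 K/W
Total R = ΔT/Q = 953/13200 = 0.0722 K/W
R_perlite board = R_total − R_other = 0.06927 K/W
k = L/(R·A) = 0.105/(0.06927×30.5)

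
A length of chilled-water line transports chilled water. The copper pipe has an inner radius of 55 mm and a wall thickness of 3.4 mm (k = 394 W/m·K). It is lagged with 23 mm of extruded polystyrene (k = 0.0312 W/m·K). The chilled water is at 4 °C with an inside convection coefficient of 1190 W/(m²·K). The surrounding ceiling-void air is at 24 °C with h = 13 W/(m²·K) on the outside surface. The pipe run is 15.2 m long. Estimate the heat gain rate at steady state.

Treating each annulus and film as a series resistance:
R_inner film = 1/(h_i·2πr₁L) = 1/(1190×2π×0.055×15.2) = 1.6×10^-4 K/W
R_copper pipe wall = ln(58.4/55)/(2π×394×15.2) = 1.594×10^-6 K/W
R_extruded polystyrene = ln(81.4/58.4)/(2π×0.0312×15.2) = 0.1114 K/W
R_outer film = 1/(h_o·2πr_oL) = 1/(13×2π×0.0814×15.2) = 0.009895 K/W
R_total = 0.1215 K/W
Q = ΔT/R_total = 20/0.1215

Q ≈ 165 W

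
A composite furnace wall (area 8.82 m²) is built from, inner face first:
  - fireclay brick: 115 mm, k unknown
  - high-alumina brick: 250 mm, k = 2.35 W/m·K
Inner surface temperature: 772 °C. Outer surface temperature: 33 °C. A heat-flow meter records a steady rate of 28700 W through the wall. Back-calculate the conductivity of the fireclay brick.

Using the resistance-network approach (series):
R_high-alumina brick = L/(kA) = 0.25/(2.35×8.82) = 0.01206 K/W
Sum of known resistances R_other = 0.01206 K/W
Total R = ΔT/Q = 739/28700 = 0.02575 K/W
R_fireclay brick = R_total − R_other = 0.01369 K/W
k = L/(R·A) = 0.115/(0.01369×8.82)

k ≈ 0.953 W/(m·K)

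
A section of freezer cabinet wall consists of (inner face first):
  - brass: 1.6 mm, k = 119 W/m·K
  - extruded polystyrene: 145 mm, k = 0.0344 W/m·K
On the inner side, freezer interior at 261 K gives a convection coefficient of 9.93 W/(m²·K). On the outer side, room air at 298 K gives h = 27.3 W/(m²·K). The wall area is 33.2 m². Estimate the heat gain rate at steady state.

Using the resistance-network approach (series):
R_inner film = 1/(h_i·A) = 1/(9.93×33.2) = 0.003033 K/W
R_brass = L/(kA) = 0.0016/(119×33.2) = 4.05×10^-7 K/W
R_extruded polystyrene = L/(kA) = 0.145/(0.0344×33.2) = 0.127 K/W
R_outer film = 1/(h_o·A) = 1/(27.3×33.2) = 0.001103 K/W
R_total = 0.1311 K/W
Q = ΔT / R_total = 37 / 0.1311

Q ≈ 282 W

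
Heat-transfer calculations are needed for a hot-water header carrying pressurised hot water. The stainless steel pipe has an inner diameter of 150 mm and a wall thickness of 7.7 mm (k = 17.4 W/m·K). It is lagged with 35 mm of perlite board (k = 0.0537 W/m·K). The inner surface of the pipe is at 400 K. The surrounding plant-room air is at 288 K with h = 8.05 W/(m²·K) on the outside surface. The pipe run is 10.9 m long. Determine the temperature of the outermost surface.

T ≈ 303 K

Treating each annulus and film as a series resistance:
R_stainless steel pipe wall = ln(82.7/75)/(2π×17.4×10.9) = 8.201×10^-5 K/W
R_perlite board = ln(117.7/82.7)/(2π×0.0537×10.9) = 0.09596 K/W
R_outer film = 1/(h_o·2πr_oL) = 1/(8.05×2π×0.1177×10.9) = 0.01541 K/W
R_total = 0.1115 K/W
Q = ΔT/R_total = 112/0.1115
Q = 1000 W
T_interface = T_inner − Q·ΣR(inner→interface) = 400 − 1000×0.09604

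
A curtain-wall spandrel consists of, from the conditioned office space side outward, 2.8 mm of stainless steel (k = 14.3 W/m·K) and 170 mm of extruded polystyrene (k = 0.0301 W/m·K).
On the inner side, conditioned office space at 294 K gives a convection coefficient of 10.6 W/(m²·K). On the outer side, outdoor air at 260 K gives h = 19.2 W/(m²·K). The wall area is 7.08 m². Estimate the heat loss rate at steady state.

Q ≈ 41.5 W

Model the wall as resistances in series:
R_inner film = 1/(h_i·A) = 1/(10.6×7.08) = 0.01332 K/W
R_stainless steel = L/(kA) = 0.0028/(14.3×7.08) = 2.766×10^-5 K/W
R_extruded polystyrene = L/(kA) = 0.17/(0.0301×7.08) = 0.7977 K/W
R_outer film = 1/(h_o·A) = 1/(19.2×7.08) = 0.007356 K/W
R_total = 0.8184 K/W
Q = ΔT / R_total = 34 / 0.8184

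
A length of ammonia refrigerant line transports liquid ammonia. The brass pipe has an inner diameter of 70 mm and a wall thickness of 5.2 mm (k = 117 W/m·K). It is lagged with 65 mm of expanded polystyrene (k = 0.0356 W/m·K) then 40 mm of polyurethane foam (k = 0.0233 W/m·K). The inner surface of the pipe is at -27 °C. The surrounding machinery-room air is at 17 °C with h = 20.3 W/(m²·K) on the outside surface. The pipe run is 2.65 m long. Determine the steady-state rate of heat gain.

Q ≈ 17.8 W

Treating each annulus and film as a series resistance:
R_brass pipe wall = ln(40.2/35)/(2π×117×2.65) = 7.11×10^-5 K/W
R_expanded polystyrene = ln(105.2/40.2)/(2π×0.0356×2.65) = 1.623 K/W
R_polyurethane foam = ln(145.2/105.2)/(2π×0.0233×2.65) = 0.8306 K/W
R_outer film = 1/(h_o·2πr_oL) = 1/(20.3×2π×0.1452×2.65) = 0.02038 K/W
R_total = 2.474 K/W
Q = ΔT/R_total = 44/2.474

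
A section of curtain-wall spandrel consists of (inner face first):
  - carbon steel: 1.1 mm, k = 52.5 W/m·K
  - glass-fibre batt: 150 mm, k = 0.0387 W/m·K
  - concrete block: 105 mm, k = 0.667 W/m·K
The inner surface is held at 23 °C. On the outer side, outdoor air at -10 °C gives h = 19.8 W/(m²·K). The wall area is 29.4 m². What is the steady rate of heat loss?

Series thermal resistances:
R_carbon steel = L/(kA) = 0.0011/(52.5×29.4) = 7.127×10^-7 K/W
R_glass-fibre batt = L/(kA) = 0.15/(0.0387×29.4) = 0.1318 K/W
R_concrete block = L/(kA) = 0.105/(0.667×29.4) = 0.005354 K/W
R_outer film = 1/(h_o·A) = 1/(19.8×29.4) = 0.001718 K/W
R_total = 0.1389 K/W
Q = ΔT / R_total = 33 / 0.1389

Q ≈ 238 W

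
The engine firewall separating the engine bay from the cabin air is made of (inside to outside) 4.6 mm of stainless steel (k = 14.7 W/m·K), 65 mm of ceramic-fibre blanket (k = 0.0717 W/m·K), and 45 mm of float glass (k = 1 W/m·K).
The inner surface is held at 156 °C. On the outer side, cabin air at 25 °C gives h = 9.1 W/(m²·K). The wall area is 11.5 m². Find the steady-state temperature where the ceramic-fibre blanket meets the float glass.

T ≈ 44.1 °C

Thermal resistances in series:
R_stainless steel = L/(kA) = 0.0046/(14.7×11.5) = 2.721×10^-5 K/W
R_ceramic-fibre blanket = L/(kA) = 0.065/(0.0717×11.5) = 0.07883 K/W
R_float glass = L/(kA) = 0.045/(1×11.5) = 0.003913 K/W
R_outer film = 1/(h_o·A) = 1/(9.1×11.5) = 0.009556 K/W
R_total = 0.09233 K/W;  Q = ΔT/R_total = 131/0.09233 = 1419 W
T_interface = T_inner − Q·ΣR(inner→interface) = 156 − 1420×0.07886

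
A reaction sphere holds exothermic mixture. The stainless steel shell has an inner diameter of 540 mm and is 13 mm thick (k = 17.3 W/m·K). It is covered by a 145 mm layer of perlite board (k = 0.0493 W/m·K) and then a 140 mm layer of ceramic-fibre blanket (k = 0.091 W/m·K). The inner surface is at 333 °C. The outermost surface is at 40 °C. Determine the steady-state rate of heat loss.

For a spherical shell R = (1/r₁ − 1/r₂)/(4πk); film R = 1/(h·4πr²). In series:
R_stainless steel shell = (1/0.27 − 1/0.283)/(4π×17.3) = 7.826×10^-4 K/W
R_perlite board = (1/0.283 − 1/0.428)/(4π×0.0493) = 1.932 K/W
R_ceramic-fibre blanket = (1/0.428 − 1/0.568)/(4π×0.091) = 0.5036 K/W
R_total = 2.437 K/W
Q = ΔT/R_total = 293/2.437

Q ≈ 120 W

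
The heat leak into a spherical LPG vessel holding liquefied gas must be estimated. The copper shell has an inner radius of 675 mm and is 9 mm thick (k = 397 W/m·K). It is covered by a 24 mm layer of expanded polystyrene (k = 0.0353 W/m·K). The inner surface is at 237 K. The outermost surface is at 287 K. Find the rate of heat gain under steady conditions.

Q ≈ 448 W

Spherical conduction: R = (1/r_in − 1/r_out)/(4πk) per layer; series-sum.
R_copper shell = (1/0.675 − 1/0.684)/(4π×397) = 3.907×10^-6 K/W
R_expanded polystyrene = (1/0.684 − 1/0.708)/(4π×0.0353) = 0.1117 K/W
R_total = 0.1117 K/W
Q = ΔT/R_total = 50/0.1117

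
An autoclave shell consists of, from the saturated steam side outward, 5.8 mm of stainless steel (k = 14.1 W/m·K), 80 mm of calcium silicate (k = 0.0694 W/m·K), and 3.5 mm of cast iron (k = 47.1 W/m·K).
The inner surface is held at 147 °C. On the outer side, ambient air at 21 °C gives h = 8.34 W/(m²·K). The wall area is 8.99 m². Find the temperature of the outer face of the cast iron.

Thermal resistances in series:
R_stainless steel = L/(kA) = 0.0058/(14.1×8.99) = 4.576×10^-5 K/W
R_calcium silicate = L/(kA) = 0.08/(0.0694×8.99) = 0.1282 K/W
R_cast iron = L/(kA) = 0.0035/(47.1×8.99) = 8.266×10^-6 K/W
R_outer film = 1/(h_o·A) = 1/(8.34×8.99) = 0.01334 K/W
R_total = 0.1416 K/W;  Q = ΔT/R_total = 126/0.1416 = 889.7 W
T_interface = T_inner − Q·ΣR(inner→interface) = 147 − 890×0.1283

T ≈ 32.9 °C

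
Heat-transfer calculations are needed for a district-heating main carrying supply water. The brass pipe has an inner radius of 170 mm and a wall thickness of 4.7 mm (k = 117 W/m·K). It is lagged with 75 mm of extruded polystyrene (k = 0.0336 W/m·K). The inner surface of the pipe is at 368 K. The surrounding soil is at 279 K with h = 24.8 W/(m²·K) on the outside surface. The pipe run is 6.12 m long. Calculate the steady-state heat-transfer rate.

Q ≈ 317 W

Per-layer cylindrical resistances, series-summed:
R_brass pipe wall = ln(174.7/170)/(2π×117×6.12) = 6.062×10^-6 K/W
R_extruded polystyrene = ln(249.7/174.7)/(2π×0.0336×6.12) = 0.2765 K/W
R_outer film = 1/(h_o·2πr_oL) = 1/(24.8×2π×0.2497×6.12) = 0.0042 K/W
R_total = 0.2807 K/W
Q = ΔT/R_total = 89/0.2807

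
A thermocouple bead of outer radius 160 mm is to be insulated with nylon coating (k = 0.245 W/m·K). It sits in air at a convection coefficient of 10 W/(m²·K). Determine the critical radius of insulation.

For a sphere r_cr = 2k/h = 2×0.245/10
r_cr = 49 mm; since the bare radius (160 mm) is above r_cr, any added insulation will reduce heat loss.

r_cr ≈ 49 mm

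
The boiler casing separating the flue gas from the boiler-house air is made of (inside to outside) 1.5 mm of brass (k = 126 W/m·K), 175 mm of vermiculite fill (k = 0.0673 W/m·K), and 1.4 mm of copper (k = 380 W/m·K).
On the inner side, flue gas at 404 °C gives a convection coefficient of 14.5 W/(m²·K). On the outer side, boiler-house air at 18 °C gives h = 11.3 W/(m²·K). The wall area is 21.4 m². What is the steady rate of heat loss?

Treating each layer as a thermal resistance in series:
R_inner film = 1/(h_i·A) = 1/(14.5×21.4) = 0.003223 K/W
R_brass = L/(kA) = 0.0015/(126×21.4) = 5.563×10^-7 K/W
R_vermiculite fill = L/(kA) = 0.175/(0.0673×21.4) = 0.1215 K/W
R_copper = L/(kA) = 0.0014/(380×21.4) = 1.722×10^-7 K/W
R_outer film = 1/(h_o·A) = 1/(11.3×21.4) = 0.004135 K/W
R_total = 0.1289 K/W
Q = ΔT / R_total = 386 / 0.1289

Q ≈ 3000 W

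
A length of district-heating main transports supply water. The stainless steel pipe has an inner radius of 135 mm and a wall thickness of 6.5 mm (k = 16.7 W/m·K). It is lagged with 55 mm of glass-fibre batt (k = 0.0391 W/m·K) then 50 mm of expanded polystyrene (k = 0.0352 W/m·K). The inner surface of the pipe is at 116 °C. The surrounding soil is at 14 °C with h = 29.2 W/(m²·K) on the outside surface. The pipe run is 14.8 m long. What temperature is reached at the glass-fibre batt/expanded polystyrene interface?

T ≈ 58.8 °C

Cylindrical conduction, so R = ln(r₂/r₁)/(2πkL) per layer, in series:
R_stainless steel pipe wall = ln(141.5/135)/(2π×16.7×14.8) = 3.028×10^-5 K/W
R_glass-fibre batt = ln(196.5/141.5)/(2π×0.0391×14.8) = 0.09031 K/W
R_expanded polystyrene = ln(246.5/196.5)/(2π×0.0352×14.8) = 0.06926 K/W
R_outer film = 1/(h_o·2πr_oL) = 1/(29.2×2π×0.2465×14.8) = 0.001494 K/W
R_total = 0.1611 K/W
Q = ΔT/R_total = 102/0.1611
Q = 633 W
T_interface = T_inner − Q·ΣR(inner→interface) = 116 − 633×0.09034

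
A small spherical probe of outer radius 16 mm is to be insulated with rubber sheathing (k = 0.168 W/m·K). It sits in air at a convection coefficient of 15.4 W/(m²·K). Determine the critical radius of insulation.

For a sphere r_cr = 2k/h = 2×0.168/15.4
r_cr = 21.8 mm; since the bare radius (16 mm) is below r_cr, adding a thin layer of insulation will *increase* heat loss.

r_cr ≈ 21.8 mm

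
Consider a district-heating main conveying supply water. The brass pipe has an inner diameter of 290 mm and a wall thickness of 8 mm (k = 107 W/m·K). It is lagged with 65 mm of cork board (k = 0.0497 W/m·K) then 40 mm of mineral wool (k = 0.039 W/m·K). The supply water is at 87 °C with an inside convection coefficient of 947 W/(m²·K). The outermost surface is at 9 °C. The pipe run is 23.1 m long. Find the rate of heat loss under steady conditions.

Q ≈ 989 W

Per-layer cylindrical resistances, series-summed:
R_inner film = 1/(h_i·2πr₁L) = 1/(947×2π×0.145×23.1) = 5.018×10^-5 K/W
R_brass pipe wall = ln(153/145)/(2π×107×23.1) = 3.458×10^-6 K/W
R_cork board = ln(218/153)/(2π×0.0497×23.1) = 0.04908 K/W
R_mineral wool = ln(258/218)/(2π×0.039×23.1) = 0.02976 K/W
R_total = 0.0789 K/W
Q = ΔT/R_total = 78/0.0789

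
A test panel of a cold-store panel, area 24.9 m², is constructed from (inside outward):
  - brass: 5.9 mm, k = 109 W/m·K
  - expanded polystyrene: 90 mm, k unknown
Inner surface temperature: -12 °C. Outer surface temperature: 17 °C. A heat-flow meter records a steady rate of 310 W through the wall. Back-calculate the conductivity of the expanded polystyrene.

Series thermal resistances:
R_brass = L/(kA) = 0.0059/(109×24.9) = 2.174×10^-6 K/W
Sum of known resistances R_other = 2.174×10^-6 K/W
Total R = ΔT/Q = 29/310 = 0.09355 K/W
R_expanded polystyrene = R_total − R_other = 0.09355 K/W
k = L/(R·A) = 0.09/(0.09355×24.9)

k ≈ 0.0386 W/(m·K)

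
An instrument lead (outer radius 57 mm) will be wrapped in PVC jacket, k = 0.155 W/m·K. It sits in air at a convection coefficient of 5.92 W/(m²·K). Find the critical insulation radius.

r_cr ≈ 26.2 mm

For a cylinder r_cr = k/h = 0.155/5.92
r_cr = 26.2 mm; since the bare radius (57 mm) is above r_cr, any added insulation will reduce heat loss.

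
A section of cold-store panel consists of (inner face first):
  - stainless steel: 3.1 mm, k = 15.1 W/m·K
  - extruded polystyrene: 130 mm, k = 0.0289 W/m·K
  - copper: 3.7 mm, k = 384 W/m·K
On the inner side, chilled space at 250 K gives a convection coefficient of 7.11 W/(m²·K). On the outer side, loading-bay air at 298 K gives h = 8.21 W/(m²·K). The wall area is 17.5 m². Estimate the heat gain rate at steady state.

Q ≈ 176 W

Using the resistance-network approach (series):
R_inner film = 1/(h_i·A) = 1/(7.11×17.5) = 0.008037 K/W
R_stainless steel = L/(kA) = 0.0031/(15.1×17.5) = 1.173×10^-5 K/W
R_extruded polystyrene = L/(kA) = 0.13/(0.0289×17.5) = 0.257 K/W
R_copper = L/(kA) = 0.0037/(384×17.5) = 5.506×10^-7 K/W
R_outer film = 1/(h_o·A) = 1/(8.21×17.5) = 0.00696 K/W
R_total = 0.2721 K/W
Q = ΔT / R_total = 48 / 0.2721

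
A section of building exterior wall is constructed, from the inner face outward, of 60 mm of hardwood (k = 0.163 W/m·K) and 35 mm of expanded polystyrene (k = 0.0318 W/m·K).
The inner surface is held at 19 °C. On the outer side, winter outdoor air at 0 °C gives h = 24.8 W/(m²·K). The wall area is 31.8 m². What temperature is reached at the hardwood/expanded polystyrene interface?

Thermal resistances in series:
R_hardwood = L/(kA) = 0.06/(0.163×31.8) = 0.01158 K/W
R_expanded polystyrene = L/(kA) = 0.035/(0.0318×31.8) = 0.03461 K/W
R_outer film = 1/(h_o·A) = 1/(24.8×31.8) = 0.001268 K/W
R_total = 0.04745 K/W;  Q = ΔT/R_total = 19/0.04745 = 400.4 W
T_interface = T_inner − Q·ΣR(inner→interface) = 19 − 400×0.01158

T ≈ 14.4 °C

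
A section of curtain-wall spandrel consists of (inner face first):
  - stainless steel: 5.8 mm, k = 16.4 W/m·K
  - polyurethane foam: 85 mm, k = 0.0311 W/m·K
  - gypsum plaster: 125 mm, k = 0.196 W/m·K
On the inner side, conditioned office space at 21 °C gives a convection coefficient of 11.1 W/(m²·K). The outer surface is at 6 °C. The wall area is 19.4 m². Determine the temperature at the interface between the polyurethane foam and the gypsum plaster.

T ≈ 8.76 °C

Treating each layer as a thermal resistance in series:
R_inner film = 1/(h_i·A) = 1/(11.1×19.4) = 0.004644 K/W
R_stainless steel = L/(kA) = 0.0058/(16.4×19.4) = 1.823×10^-5 K/W
R_polyurethane foam = L/(kA) = 0.085/(0.0311×19.4) = 0.1409 K/W
R_gypsum plaster = L/(kA) = 0.125/(0.196×19.4) = 0.03287 K/W
R_total = 0.1784 K/W;  Q = ΔT/R_total = 15/0.1784 = 84.07 W
T_interface = T_inner − Q·ΣR(inner→interface) = 21 − 84.1×0.1455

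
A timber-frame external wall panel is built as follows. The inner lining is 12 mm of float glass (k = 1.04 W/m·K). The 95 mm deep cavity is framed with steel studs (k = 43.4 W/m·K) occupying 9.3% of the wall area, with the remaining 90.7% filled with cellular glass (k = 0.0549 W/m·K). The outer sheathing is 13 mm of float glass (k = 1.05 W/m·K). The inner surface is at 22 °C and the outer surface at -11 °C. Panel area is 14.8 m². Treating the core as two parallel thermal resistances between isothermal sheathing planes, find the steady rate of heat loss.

Sheathing layers in series; stud and cavity paths in parallel between them.
R_inner = 0.012/(1.04×14.8) = 7.796×10^-4 K/W
R_stud  = 0.095/(43.4×0.093×14.8) = 0.00159 K/W
R_cav   = 0.095/(0.0549×0.907×14.8) = 0.1289 K/W
1/R_core = 1/R_stud + 1/R_cav → R_core = 0.001571 K/W
R_outer = 0.013/(1.05×14.8) = 8.366×10^-4 K/W
R_total = 0.003187 K/W
Q = ΔT/R_total = 33/0.003187

Q ≈ 10400 W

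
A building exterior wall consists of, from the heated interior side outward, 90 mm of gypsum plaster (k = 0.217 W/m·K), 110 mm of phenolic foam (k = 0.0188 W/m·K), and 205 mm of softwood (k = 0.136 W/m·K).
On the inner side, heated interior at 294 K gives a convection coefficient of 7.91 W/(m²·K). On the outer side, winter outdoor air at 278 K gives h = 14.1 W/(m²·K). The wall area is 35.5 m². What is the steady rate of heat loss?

Q ≈ 71.3 W

Thermal resistances in series:
R_inner film = 1/(h_i·A) = 1/(7.91×35.5) = 0.003561 K/W
R_gypsum plaster = L/(kA) = 0.09/(0.217×35.5) = 0.01168 K/W
R_phenolic foam = L/(kA) = 0.11/(0.0188×35.5) = 0.1648 K/W
R_softwood = L/(kA) = 0.205/(0.136×35.5) = 0.04246 K/W
R_outer film = 1/(h_o·A) = 1/(14.1×35.5) = 0.001998 K/W
R_total = 0.2245 K/W
Q = ΔT / R_total = 16 / 0.2245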